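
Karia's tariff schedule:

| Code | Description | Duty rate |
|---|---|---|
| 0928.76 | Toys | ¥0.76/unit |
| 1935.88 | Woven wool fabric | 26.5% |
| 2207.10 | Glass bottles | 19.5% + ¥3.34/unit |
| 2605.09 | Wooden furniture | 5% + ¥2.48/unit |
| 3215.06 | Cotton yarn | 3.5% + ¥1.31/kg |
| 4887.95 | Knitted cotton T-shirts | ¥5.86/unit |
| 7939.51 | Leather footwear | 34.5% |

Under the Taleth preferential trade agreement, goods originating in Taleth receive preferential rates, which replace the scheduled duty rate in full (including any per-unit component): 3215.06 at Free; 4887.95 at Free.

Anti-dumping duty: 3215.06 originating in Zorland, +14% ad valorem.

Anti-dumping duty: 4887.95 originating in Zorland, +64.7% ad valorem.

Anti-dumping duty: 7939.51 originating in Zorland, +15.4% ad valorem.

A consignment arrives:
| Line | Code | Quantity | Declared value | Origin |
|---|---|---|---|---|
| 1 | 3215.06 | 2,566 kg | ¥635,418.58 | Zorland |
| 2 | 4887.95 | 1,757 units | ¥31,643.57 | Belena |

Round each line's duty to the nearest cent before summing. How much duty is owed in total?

Line 1 (3215.06, Zorland, 2,566 kg, ¥635,418.58):
Base rate for 3215.06 is 3.5% + ¥1.31/kg.
3215.06 has an FTA preferential rate, but origin Zorland is not Taleth; base rate stands.
Additional duty on 3215.06 from Zorland: +14%. Applied ad valorem rate: 3.5% + 14% = 17.5%.
Duty = ¥635,418.58 × 17.5% + 2,566 × ¥1.31 = ¥114,559.71.
Line 2 (4887.95, Belena, 1,757 units, ¥31,643.57):
Base rate for 4887.95 is ¥5.86/unit.
4887.95 has an FTA preferential rate, but origin Belena is not Taleth; base rate stands.
The additional-duty order on 4887.95 targets Zorland, not Belena; it does not apply.
Duty = 1,757 × ¥5.86 = ¥10,296.02.
Total = ¥114,559.71 + ¥10,296.02 = ¥124,855.73.

¥124,855.73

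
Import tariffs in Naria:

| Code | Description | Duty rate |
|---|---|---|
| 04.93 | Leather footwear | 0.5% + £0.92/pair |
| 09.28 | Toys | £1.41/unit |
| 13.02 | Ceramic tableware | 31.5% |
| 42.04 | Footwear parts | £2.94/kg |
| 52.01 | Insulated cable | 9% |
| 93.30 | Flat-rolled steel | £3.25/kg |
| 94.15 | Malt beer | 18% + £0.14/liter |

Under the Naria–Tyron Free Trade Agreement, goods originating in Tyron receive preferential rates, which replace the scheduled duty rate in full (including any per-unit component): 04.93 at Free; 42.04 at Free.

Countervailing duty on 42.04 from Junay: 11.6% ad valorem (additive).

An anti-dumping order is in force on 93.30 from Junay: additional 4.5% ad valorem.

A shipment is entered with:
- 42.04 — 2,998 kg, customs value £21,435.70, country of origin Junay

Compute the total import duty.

£11,300.66

Line 1 (42.04, Junay, 2,998 kg, £21,435.70):
Base rate for 42.04 is £2.94/kg.
42.04 has an FTA preferential rate, but origin Junay is not Tyron; base rate stands.
Additional duty on 42.04 from Junay: +11.6% ad valorem. Applied ad valorem rate = 11.6%.
Duty = £21,435.70 × 11.6% + 2,998 × £2.94 = £11,300.66.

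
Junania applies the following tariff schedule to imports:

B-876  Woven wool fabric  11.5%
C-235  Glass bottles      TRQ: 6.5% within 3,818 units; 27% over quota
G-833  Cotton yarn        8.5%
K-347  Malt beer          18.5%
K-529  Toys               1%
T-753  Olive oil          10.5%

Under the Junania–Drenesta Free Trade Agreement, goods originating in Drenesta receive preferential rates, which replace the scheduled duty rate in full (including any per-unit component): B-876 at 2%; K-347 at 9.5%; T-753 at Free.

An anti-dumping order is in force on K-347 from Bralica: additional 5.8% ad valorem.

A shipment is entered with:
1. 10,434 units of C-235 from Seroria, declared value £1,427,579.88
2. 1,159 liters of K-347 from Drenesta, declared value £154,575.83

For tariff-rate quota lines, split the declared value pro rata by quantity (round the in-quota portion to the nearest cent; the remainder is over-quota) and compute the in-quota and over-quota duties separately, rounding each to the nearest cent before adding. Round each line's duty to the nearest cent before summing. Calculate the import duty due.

£293,043.62

Line 1 (C-235, Seroria, 10,434 units, £1,427,579.88):
Code C-235 is under a tariff-rate quota (threshold 3,818 units). In-quota: 3,818 units at 6.5%; over-quota: 6,616 units at 27%.
Pro-rata value split: in-quota = £1,427,579.88 × 3,818/10,434 = £522,378.76; over-quota = £1,427,579.88 − £522,378.76 = £905,201.12.
In-quota duty = £522,378.76 × 6.5% = £33,954.62. Over-quota duty = £905,201.12 × 27% = £244,404.30.
Line duty = £33,954.62 + £244,404.30 = £278,358.92.
Line 2 (K-347, Drenesta, 1,159 liters, £154,575.83):
Base rate for K-347 is 18.5%.
Origin Drenesta qualifies under the Junania–Drenesta agreement and K-347 is covered: preferential rate 9.5% applies instead.
The additional-duty order on K-347 targets Bralica, not Drenesta; it does not apply.
Duty = £154,575.83 × 9.5% = £14,684.70.
Total = £278,358.92 + £14,684.70 = £293,043.62.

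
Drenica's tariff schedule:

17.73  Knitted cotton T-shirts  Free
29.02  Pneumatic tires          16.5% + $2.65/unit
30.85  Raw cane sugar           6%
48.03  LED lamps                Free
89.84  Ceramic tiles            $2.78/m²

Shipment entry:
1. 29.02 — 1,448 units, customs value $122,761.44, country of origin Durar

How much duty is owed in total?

$24,092.84

Line 1 (29.02, Durar, 1,448 units, $122,761.44):
Base rate for 29.02 is 16.5% + $2.65/unit.
Duty = $122,761.44 × 16.5% + 1,448 × $2.65 = $24,092.84.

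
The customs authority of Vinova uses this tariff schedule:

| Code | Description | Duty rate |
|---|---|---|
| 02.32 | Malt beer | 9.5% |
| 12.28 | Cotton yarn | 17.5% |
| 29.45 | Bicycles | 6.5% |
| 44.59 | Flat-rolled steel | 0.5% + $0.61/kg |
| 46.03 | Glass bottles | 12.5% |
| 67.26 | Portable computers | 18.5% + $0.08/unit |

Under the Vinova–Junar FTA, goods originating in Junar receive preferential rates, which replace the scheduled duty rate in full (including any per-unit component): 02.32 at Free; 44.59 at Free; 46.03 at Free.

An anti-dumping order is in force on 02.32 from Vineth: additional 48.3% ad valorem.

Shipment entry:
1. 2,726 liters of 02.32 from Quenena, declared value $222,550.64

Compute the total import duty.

$21,142.31

Line 1 (02.32, Quenena, 2,726 liters, $222,550.64):
Base rate for 02.32 is 9.5%.
02.32 has an FTA preferential rate, but origin Quenena is not Junar; base rate stands.
The additional-duty order on 02.32 targets Vineth, not Quenena; it does not apply.
Duty = $222,550.64 × 9.5% = $21,142.31.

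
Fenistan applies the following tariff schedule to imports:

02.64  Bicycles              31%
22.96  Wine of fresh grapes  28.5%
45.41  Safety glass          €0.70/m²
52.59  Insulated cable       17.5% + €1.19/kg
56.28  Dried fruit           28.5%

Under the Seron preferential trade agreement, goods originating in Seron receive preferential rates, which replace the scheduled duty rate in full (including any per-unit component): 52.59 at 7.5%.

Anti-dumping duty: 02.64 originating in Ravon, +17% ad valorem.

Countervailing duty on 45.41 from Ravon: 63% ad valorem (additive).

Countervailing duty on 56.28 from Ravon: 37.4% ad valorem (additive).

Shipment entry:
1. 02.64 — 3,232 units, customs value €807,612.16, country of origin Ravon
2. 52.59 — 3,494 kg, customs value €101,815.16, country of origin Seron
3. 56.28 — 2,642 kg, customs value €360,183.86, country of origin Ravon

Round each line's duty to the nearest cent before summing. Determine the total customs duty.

Line 1 (02.64, Ravon, 3,232 units, €807,612.16):
Base rate for 02.64 is 31%.
Additional duty on 02.64 from Ravon: +17%. Applied ad valorem rate: 31% + 17% = 48%.
Duty = €807,612.16 × 48% = €387,653.84.
Line 2 (52.59, Seron, 3,494 kg, €101,815.16):
Base rate for 52.59 is 17.5% + €1.19/kg.
Origin Seron qualifies under the Fenistan–Seron agreement and 52.59 is covered: preferential rate 7.5% applies instead.
Duty = €101,815.16 × 7.5% = €7,636.14.
Line 3 (56.28, Ravon, 2,642 kg, €360,183.86):
Base rate for 56.28 is 28.5%.
Additional duty on 56.28 from Ravon: +37.4%. Applied ad valorem rate: 28.5% + 37.4% = 65.9%.
Duty = €360,183.86 × 65.9% = €237,361.16.
Total = €387,653.84 + €7,636.14 + €237,361.16 = €632,651.14.

€632,651.14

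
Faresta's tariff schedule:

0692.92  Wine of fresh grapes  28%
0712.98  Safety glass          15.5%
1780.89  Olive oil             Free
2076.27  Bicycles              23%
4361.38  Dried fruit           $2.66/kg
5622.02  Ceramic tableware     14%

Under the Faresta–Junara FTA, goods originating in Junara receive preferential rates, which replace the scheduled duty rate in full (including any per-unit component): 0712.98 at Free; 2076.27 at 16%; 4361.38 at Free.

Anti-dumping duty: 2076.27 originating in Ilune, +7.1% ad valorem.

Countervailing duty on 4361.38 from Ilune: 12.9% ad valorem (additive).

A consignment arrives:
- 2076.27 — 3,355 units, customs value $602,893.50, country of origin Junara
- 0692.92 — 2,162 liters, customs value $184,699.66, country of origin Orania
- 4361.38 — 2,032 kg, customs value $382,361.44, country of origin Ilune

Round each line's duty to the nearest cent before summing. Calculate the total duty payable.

Line 1 (2076.27, Junara, 3,355 units, $602,893.50):
Base rate for 2076.27 is 23%.
Origin Junara qualifies under the Faresta–Junara agreement and 2076.27 is covered: preferential rate 16% applies instead.
The additional-duty order on 2076.27 targets Ilune, not Junara; it does not apply.
Duty = $602,893.50 × 16% = $96,462.96.
Line 2 (0692.92, Orania, 2,162 liters, $184,699.66):
Base rate for 0692.92 is 28%.
Duty = $184,699.66 × 28% = $51,715.90.
Line 3 (4361.38, Ilune, 2,032 kg, $382,361.44):
Base rate for 4361.38 is $2.66/kg.
4361.38 has an FTA preferential rate, but origin Ilune is not Junara; base rate stands.
Additional duty on 4361.38 from Ilune: +12.9% ad valorem. Applied ad valorem rate = 12.9%.
Duty = $382,361.44 × 12.9% + 2,032 × $2.66 = $54,729.75.
Total = $96,462.96 + $51,715.90 + $54,729.75 = $202,908.61.

$202,908.61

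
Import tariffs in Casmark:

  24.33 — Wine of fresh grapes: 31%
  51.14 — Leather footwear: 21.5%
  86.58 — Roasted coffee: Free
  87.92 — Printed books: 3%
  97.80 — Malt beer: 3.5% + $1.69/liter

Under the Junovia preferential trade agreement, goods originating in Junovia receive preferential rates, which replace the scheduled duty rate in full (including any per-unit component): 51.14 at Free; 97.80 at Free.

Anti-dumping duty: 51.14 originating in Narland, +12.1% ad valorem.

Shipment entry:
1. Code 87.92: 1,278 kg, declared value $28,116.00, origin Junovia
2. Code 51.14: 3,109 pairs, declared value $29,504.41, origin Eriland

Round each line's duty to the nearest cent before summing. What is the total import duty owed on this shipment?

Line 1 (87.92, Junovia, 1,278 kg, $28,116.00):
Base rate for 87.92 is 3%.
Origin Junovia is the FTA partner but 87.92 is not on the preference list; base rate stands.
Duty = $28,116.00 × 3% = $843.48.
Line 2 (51.14, Eriland, 3,109 pairs, $29,504.41):
Base rate for 51.14 is 21.5%.
51.14 has an FTA preferential rate, but origin Eriland is not Junovia; base rate stands.
The additional-duty order on 51.14 targets Narland, not Eriland; it does not apply.
Duty = $29,504.41 × 21.5% = $6,343.45.
Total = $843.48 + $6,343.45 = $7,186.93.

$7,186.93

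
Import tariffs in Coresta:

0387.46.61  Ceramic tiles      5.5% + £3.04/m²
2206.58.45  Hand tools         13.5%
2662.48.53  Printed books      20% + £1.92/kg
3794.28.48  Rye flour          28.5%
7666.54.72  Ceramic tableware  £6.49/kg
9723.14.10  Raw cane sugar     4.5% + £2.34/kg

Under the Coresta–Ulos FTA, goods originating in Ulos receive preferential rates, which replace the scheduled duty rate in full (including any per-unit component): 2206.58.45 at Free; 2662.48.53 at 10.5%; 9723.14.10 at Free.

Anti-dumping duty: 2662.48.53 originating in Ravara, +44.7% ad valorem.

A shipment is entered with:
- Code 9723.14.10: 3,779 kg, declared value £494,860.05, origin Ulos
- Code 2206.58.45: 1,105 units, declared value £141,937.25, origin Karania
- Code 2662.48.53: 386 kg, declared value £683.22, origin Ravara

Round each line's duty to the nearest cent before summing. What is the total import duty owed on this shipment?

£20,344.69

Line 1 (9723.14.10, Ulos, 3,779 kg, £494,860.05):
Base rate for 9723.14.10 is 4.5% + £2.34/kg.
Origin Ulos qualifies under the Coresta–Ulos agreement and 9723.14.10 is covered: preferential rate Free applies instead.
Duty = £494,860.05 × 0% = £0.00.
Line 2 (2206.58.45, Karania, 1,105 units, £141,937.25):
Base rate for 2206.58.45 is 13.5%.
2206.58.45 has an FTA preferential rate, but origin Karania is not Ulos; base rate stands.
Duty = £141,937.25 × 13.5% = £19,161.53.
Line 3 (2662.48.53, Ravara, 386 kg, £683.22):
Base rate for 2662.48.53 is 20% + £1.92/kg.
2662.48.53 has an FTA preferential rate, but origin Ravara is not Ulos; base rate stands.
Additional duty on 2662.48.53 from Ravara: +44.7%. Applied ad valorem rate: 20% + 44.7% = 64.7%.
Duty = £683.22 × 64.7% + 386 × £1.92 = £1,183.16.
Total = £0.00 + £19,161.53 + £1,183.16 = £20,344.69.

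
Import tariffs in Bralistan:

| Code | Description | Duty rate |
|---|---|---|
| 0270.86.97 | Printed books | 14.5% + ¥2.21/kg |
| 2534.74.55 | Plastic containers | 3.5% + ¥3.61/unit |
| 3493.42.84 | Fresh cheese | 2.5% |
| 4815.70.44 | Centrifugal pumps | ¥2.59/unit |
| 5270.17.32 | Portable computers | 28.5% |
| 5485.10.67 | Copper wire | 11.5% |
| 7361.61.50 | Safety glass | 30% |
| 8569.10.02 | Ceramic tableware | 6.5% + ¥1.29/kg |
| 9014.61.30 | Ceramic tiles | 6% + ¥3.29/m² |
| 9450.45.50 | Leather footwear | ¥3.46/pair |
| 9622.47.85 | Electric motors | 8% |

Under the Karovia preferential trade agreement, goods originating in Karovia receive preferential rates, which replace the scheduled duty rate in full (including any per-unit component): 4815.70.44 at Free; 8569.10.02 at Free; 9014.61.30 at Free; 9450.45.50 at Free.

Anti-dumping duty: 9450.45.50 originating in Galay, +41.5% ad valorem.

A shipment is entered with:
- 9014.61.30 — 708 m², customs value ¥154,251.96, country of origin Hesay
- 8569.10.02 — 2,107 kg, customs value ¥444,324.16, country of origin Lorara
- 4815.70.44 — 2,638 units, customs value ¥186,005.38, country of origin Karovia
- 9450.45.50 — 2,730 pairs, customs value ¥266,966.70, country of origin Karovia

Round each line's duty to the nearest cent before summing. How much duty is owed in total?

Line 1 (9014.61.30, Hesay, 708 m², ¥154,251.96):
Base rate for 9014.61.30 is 6% + ¥3.29/m².
9014.61.30 has an FTA preferential rate, but origin Hesay is not Karovia; base rate stands.
Duty = ¥154,251.96 × 6% + 708 × ¥3.29 = ¥11,584.44.
Line 2 (8569.10.02, Lorara, 2,107 kg, ¥444,324.16):
Base rate for 8569.10.02 is 6.5% + ¥1.29/kg.
8569.10.02 has an FTA preferential rate, but origin Lorara is not Karovia; base rate stands.
Duty = ¥444,324.16 × 6.5% + 2,107 × ¥1.29 = ¥31,599.10.
Line 3 (4815.70.44, Karovia, 2,638 units, ¥186,005.38):
Base rate for 4815.70.44 is ¥2.59/unit.
Origin Karovia qualifies under the Bralistan–Karovia agreement and 4815.70.44 is covered: preferential rate Free applies instead.
Duty = ¥186,005.38 × 0% = ¥0.00.
Line 4 (9450.45.50, Karovia, 2,730 pairs, ¥266,966.70):
Base rate for 9450.45.50 is ¥3.46/pair.
Origin Karovia qualifies under the Bralistan–Karovia agreement and 9450.45.50 is covered: preferential rate Free applies instead.
The additional-duty order on 9450.45.50 targets Galay, not Karovia; it does not apply.
Duty = ¥266,966.70 × 0% = ¥0.00.
Total = ¥11,584.44 + ¥31,599.10 + ¥0.00 + ¥0.00 = ¥43,183.54.

¥43,183.54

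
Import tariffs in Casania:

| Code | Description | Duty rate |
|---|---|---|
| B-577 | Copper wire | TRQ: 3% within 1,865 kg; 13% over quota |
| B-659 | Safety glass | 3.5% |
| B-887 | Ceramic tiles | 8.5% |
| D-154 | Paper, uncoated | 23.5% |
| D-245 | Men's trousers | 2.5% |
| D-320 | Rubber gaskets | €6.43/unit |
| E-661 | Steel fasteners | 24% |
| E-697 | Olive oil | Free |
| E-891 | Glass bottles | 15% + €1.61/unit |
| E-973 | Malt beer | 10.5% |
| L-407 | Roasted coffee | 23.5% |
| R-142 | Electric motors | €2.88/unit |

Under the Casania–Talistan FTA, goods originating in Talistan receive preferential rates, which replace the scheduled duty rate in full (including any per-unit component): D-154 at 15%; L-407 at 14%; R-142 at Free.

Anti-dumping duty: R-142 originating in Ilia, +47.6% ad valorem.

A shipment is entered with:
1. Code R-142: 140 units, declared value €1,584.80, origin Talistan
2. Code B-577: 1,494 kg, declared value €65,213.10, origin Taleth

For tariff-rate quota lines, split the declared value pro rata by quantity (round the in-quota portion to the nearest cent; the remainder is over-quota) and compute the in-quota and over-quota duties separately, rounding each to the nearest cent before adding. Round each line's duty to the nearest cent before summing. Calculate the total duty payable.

Line 1 (R-142, Talistan, 140 units, €1,584.80):
Base rate for R-142 is €2.88/unit.
Origin Talistan qualifies under the Casania–Talistan agreement and R-142 is covered: preferential rate Free applies instead.
The additional-duty order on R-142 targets Ilia, not Talistan; it does not apply.
Duty = €1,584.80 × 0% = €0.00.
Line 2 (B-577, Taleth, 1,494 kg, €65,213.10):
Code B-577 is under a tariff-rate quota (threshold 1,865 kg). Quantity 1,494 kg is within the quota, so the in-quota rate 3% applies to the full value.
Duty = €65,213.10 × 3% = €1,956.39.
Total = €0.00 + €1,956.39 = €1,956.39.

€1,956.39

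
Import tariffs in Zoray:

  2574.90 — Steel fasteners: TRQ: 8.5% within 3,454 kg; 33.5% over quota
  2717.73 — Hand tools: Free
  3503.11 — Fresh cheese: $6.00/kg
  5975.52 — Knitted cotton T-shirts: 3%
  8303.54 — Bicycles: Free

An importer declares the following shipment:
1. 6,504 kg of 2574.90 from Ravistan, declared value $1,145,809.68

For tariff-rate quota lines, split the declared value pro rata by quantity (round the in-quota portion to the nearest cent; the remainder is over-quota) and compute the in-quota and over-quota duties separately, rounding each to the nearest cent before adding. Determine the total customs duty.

Line 1 (2574.90, Ravistan, 6,504 kg, $1,145,809.68):
Code 2574.90 is under a tariff-rate quota (threshold 3,454 kg). In-quota: 3,454 kg at 8.5%; over-quota: 3,050 kg at 33.5%.
Pro-rata value split: in-quota = $1,145,809.68 × 3,454/6,504 = $608,491.18; over-quota = $1,145,809.68 − $608,491.18 = $537,318.50.
In-quota duty = $608,491.18 × 8.5% = $51,721.75. Over-quota duty = $537,318.50 × 33.5% = $180,001.70.
Line duty = $51,721.75 + $180,001.70 = $231,723.45.

$231,723.45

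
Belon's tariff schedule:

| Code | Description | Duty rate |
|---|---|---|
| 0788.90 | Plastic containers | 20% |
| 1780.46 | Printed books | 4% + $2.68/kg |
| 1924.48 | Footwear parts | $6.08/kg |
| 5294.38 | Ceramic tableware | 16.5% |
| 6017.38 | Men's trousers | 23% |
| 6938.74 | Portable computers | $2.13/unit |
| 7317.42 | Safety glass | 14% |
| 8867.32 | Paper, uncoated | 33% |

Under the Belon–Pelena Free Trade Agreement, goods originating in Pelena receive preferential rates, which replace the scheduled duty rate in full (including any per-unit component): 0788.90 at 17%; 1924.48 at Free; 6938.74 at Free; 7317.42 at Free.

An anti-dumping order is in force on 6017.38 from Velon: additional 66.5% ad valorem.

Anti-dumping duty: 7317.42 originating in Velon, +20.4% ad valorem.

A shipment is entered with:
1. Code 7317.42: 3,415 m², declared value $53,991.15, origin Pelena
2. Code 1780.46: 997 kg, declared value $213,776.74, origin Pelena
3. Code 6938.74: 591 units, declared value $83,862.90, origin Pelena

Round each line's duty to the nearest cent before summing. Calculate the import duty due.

Line 1 (7317.42, Pelena, 3,415 m², $53,991.15):
Base rate for 7317.42 is 14%.
Origin Pelena qualifies under the Belon–Pelena agreement and 7317.42 is covered: preferential rate Free applies instead.
The additional-duty order on 7317.42 targets Velon, not Pelena; it does not apply.
Duty = $53,991.15 × 0% = $0.00.
Line 2 (1780.46, Pelena, 997 kg, $213,776.74):
Base rate for 1780.46 is 4% + $2.68/kg.
Origin Pelena is the FTA partner but 1780.46 is not on the preference list; base rate stands.
Duty = $213,776.74 × 4% + 997 × $2.68 = $11,223.03.
Line 3 (6938.74, Pelena, 591 units, $83,862.90):
Base rate for 6938.74 is $2.13/unit.
Origin Pelena qualifies under the Belon–Pelena agreement and 6938.74 is covered: preferential rate Free applies instead.
Duty = $83,862.90 × 0% = $0.00.
Total = $0.00 + $11,223.03 + $0.00 = $11,223.03.

$11,223.03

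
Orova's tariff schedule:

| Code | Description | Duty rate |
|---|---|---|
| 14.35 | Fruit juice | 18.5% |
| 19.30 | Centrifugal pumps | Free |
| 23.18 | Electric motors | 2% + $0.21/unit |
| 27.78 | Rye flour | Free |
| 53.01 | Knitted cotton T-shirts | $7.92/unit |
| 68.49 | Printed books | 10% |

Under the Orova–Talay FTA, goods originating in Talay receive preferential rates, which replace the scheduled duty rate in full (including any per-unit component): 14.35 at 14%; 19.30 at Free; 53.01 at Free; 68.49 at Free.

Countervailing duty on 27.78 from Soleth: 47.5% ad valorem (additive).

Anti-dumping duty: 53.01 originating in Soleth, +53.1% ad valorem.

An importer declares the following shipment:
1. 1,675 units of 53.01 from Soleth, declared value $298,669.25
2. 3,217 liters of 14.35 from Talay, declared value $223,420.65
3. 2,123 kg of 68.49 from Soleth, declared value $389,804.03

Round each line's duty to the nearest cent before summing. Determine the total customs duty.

$242,118.66

Line 1 (53.01, Soleth, 1,675 units, $298,669.25):
Base rate for 53.01 is $7.92/unit.
53.01 has an FTA preferential rate, but origin Soleth is not Talay; base rate stands.
Additional duty on 53.01 from Soleth: +53.1% ad valorem. Applied ad valorem rate = 53.1%.
Duty = $298,669.25 × 53.1% + 1,675 × $7.92 = $171,859.37.
Line 2 (14.35, Talay, 3,217 liters, $223,420.65):
Base rate for 14.35 is 18.5%.
Origin Talay qualifies under the Orova–Talay agreement and 14.35 is covered: preferential rate 14% applies instead.
Duty = $223,420.65 × 14% = $31,278.89.
Line 3 (68.49, Soleth, 2,123 kg, $389,804.03):
Base rate for 68.49 is 10%.
68.49 has an FTA preferential rate, but origin Soleth is not Talay; base rate stands.
Duty = $389,804.03 × 10% = $38,980.40.
Total = $171,859.37 + $31,278.89 + $38,980.40 = $242,118.66.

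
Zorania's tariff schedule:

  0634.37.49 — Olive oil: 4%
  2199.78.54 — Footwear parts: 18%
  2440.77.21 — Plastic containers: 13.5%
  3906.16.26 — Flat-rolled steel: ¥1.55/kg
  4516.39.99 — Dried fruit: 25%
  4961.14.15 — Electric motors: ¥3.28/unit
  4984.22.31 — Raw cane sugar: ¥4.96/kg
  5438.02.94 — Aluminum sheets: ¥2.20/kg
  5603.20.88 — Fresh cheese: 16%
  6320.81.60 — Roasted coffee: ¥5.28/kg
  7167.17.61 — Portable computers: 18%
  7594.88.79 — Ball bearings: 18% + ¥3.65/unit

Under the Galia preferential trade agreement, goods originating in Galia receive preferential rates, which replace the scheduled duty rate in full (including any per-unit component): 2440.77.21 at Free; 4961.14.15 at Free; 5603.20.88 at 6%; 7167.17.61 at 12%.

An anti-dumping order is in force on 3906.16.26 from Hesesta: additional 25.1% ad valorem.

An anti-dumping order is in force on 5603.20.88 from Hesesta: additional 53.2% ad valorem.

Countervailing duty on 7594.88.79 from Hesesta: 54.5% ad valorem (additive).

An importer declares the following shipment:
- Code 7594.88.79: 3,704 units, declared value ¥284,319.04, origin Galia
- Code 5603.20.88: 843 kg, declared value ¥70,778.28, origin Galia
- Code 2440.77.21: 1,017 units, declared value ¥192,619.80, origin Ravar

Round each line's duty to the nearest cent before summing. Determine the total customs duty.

¥94,947.40

Line 1 (7594.88.79, Galia, 3,704 units, ¥284,319.04):
Base rate for 7594.88.79 is 18% + ¥3.65/unit.
Origin Galia is the FTA partner but 7594.88.79 is not on the preference list; base rate stands.
The additional-duty order on 7594.88.79 targets Hesesta, not Galia; it does not apply.
Duty = ¥284,319.04 × 18% + 3,704 × ¥3.65 = ¥64,697.03.
Line 2 (5603.20.88, Galia, 843 kg, ¥70,778.28):
Base rate for 5603.20.88 is 16%.
Origin Galia qualifies under the Zorania–Galia agreement and 5603.20.88 is covered: preferential rate 6% applies instead.
The additional-duty order on 5603.20.88 targets Hesesta, not Galia; it does not apply.
Duty = ¥70,778.28 × 6% = ¥4,246.70.
Line 3 (2440.77.21, Ravar, 1,017 units, ¥192,619.80):
Base rate for 2440.77.21 is 13.5%.
2440.77.21 has an FTA preferential rate, but origin Ravar is not Galia; base rate stands.
Duty = ¥192,619.80 × 13.5% = ¥26,003.67.
Total = ¥64,697.03 + ¥4,246.70 + ¥26,003.67 = ¥94,947.40.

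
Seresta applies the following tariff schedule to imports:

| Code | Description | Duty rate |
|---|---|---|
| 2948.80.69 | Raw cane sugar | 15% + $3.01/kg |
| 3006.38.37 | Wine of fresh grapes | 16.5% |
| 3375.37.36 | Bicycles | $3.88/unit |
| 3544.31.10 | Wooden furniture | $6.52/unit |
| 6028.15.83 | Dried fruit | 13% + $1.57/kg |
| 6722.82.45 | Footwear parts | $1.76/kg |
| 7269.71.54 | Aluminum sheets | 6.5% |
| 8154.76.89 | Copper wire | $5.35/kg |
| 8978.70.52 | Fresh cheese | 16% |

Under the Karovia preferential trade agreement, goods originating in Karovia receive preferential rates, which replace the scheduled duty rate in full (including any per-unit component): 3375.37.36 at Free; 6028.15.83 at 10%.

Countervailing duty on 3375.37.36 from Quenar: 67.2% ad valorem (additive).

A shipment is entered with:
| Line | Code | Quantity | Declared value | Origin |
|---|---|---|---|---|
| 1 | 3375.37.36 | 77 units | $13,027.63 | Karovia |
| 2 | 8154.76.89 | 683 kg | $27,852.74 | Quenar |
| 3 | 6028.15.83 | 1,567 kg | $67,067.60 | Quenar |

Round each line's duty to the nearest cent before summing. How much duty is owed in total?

$14,833.03

Line 1 (3375.37.36, Karovia, 77 units, $13,027.63):
Base rate for 3375.37.36 is $3.88/unit.
Origin Karovia qualifies under the Seresta–Karovia agreement and 3375.37.36 is covered: preferential rate Free applies instead.
The additional-duty order on 3375.37.36 targets Quenar, not Karovia; it does not apply.
Duty = $13,027.63 × 0% = $0.00.
Line 2 (8154.76.89, Quenar, 683 kg, $27,852.74):
Base rate for 8154.76.89 is $5.35/kg.
Duty = 683 × $5.35 = $3,654.05.
Line 3 (6028.15.83, Quenar, 1,567 kg, $67,067.60):
Base rate for 6028.15.83 is 13% + $1.57/kg.
6028.15.83 has an FTA preferential rate, but origin Quenar is not Karovia; base rate stands.
Duty = $67,067.60 × 13% + 1,567 × $1.57 = $11,178.98.
Total = $0.00 + $3,654.05 + $11,178.98 = $14,833.03.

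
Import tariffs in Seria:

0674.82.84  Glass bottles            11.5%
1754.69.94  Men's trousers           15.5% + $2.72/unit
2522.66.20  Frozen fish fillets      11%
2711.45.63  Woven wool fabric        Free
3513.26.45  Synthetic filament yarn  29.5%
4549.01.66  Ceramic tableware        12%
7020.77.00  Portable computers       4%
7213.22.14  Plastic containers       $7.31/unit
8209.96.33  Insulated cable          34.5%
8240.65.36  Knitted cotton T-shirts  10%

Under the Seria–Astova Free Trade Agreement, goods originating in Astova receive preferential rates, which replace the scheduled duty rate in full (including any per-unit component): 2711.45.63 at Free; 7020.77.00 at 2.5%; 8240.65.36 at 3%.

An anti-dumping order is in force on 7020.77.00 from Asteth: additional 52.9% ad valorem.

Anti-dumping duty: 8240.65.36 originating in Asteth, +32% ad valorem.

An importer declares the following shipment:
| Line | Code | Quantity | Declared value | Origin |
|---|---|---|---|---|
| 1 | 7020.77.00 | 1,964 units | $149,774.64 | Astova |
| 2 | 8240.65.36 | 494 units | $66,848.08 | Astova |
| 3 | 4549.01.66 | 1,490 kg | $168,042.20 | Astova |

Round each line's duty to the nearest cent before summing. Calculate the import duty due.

$25,914.87

Line 1 (7020.77.00, Astova, 1,964 units, $149,774.64):
Base rate for 7020.77.00 is 4%.
Origin Astova qualifies under the Seria–Astova agreement and 7020.77.00 is covered: preferential rate 2.5% applies instead.
The additional-duty order on 7020.77.00 targets Asteth, not Astova; it does not apply.
Duty = $149,774.64 × 2.5% = $3,744.37.
Line 2 (8240.65.36, Astova, 494 units, $66,848.08):
Base rate for 8240.65.36 is 10%.
Origin Astova qualifies under the Seria–Astova agreement and 8240.65.36 is covered: preferential rate 3% applies instead.
The additional-duty order on 8240.65.36 targets Asteth, not Astova; it does not apply.
Duty = $66,848.08 × 3% = $2,005.44.
Line 3 (4549.01.66, Astova, 1,490 kg, $168,042.20):
Base rate for 4549.01.66 is 12%.
Origin Astova is the FTA partner but 4549.01.66 is not on the preference list; base rate stands.
Duty = $168,042.20 × 12% = $20,165.06.
Total = $3,744.37 + $2,005.44 + $20,165.06 = $25,914.87.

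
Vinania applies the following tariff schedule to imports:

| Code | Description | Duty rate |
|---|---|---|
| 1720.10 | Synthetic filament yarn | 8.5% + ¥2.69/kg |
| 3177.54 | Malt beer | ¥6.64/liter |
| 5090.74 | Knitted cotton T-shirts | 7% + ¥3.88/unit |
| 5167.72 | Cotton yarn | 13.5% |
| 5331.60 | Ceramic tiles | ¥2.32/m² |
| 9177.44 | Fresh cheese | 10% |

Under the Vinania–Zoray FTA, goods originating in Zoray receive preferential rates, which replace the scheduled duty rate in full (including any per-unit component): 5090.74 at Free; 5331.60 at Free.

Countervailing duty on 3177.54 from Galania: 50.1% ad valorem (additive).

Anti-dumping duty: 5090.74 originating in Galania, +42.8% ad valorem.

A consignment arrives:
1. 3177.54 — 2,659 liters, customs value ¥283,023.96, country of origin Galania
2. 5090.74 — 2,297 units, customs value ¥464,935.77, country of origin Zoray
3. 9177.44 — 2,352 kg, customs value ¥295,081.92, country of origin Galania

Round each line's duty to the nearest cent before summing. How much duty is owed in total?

Line 1 (3177.54, Galania, 2,659 liters, ¥283,023.96):
Base rate for 3177.54 is ¥6.64/liter.
Additional duty on 3177.54 from Galania: +50.1% ad valorem. Applied ad valorem rate = 50.1%.
Duty = ¥283,023.96 × 50.1% + 2,659 × ¥6.64 = ¥159,450.76.
Line 2 (5090.74, Zoray, 2,297 units, ¥464,935.77):
Base rate for 5090.74 is 7% + ¥3.88/unit.
Origin Zoray qualifies under the Vinania–Zoray agreement and 5090.74 is covered: preferential rate Free applies instead.
The additional-duty order on 5090.74 targets Galania, not Zoray; it does not apply.
Duty = ¥464,935.77 × 0% = ¥0.00.
Line 3 (9177.44, Galania, 2,352 kg, ¥295,081.92):
Base rate for 9177.44 is 10%.
Duty = ¥295,081.92 × 10% = ¥29,508.19.
Total = ¥159,450.76 + ¥0.00 + ¥29,508.19 = ¥188,958.95.

¥188,958.95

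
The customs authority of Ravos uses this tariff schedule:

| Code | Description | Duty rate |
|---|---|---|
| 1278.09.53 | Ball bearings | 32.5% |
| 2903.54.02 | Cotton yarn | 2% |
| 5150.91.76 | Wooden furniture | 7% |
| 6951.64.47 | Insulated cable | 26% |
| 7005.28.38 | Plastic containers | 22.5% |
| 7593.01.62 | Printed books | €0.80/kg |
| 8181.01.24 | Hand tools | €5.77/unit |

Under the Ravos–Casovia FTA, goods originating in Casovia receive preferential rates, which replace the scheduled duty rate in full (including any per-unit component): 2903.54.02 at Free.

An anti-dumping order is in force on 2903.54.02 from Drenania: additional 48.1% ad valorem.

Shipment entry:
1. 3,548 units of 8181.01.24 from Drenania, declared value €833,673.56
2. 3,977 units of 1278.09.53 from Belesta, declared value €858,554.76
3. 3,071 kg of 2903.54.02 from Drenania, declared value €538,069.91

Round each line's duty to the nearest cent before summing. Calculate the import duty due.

€569,075.28

Line 1 (8181.01.24, Drenania, 3,548 units, €833,673.56):
Base rate for 8181.01.24 is €5.77/unit.
Duty = 3,548 × €5.77 = €20,471.96.
Line 2 (1278.09.53, Belesta, 3,977 units, €858,554.76):
Base rate for 1278.09.53 is 32.5%.
Duty = €858,554.76 × 32.5% = €279,030.30.
Line 3 (2903.54.02, Drenania, 3,071 kg, €538,069.91):
Base rate for 2903.54.02 is 2%.
2903.54.02 has an FTA preferential rate, but origin Drenania is not Casovia; base rate stands.
Additional duty on 2903.54.02 from Drenania: +48.1%. Applied ad valorem rate: 2% + 48.1% = 50.1%.
Duty = €538,069.91 × 50.1% = €269,573.02.
Total = €20,471.96 + €279,030.30 + €269,573.02 = €569,075.28.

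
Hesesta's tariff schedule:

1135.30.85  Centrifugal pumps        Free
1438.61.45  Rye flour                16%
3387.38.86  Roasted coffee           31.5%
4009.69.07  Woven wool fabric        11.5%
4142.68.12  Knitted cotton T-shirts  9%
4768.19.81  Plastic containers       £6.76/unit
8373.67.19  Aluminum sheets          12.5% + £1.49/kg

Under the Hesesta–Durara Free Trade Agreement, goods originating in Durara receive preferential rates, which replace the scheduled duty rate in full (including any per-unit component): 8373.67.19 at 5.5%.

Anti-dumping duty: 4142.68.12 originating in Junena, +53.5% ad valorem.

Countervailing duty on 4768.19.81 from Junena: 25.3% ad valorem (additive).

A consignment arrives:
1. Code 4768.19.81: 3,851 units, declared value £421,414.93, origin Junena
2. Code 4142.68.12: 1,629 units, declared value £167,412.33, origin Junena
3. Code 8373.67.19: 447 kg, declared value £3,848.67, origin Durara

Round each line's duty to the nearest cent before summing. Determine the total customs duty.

Line 1 (4768.19.81, Junena, 3,851 units, £421,414.93):
Base rate for 4768.19.81 is £6.76/unit.
Additional duty on 4768.19.81 from Junena: +25.3% ad valorem. Applied ad valorem rate = 25.3%.
Duty = £421,414.93 × 25.3% + 3,851 × £6.76 = £132,650.74.
Line 2 (4142.68.12, Junena, 1,629 units, £167,412.33):
Base rate for 4142.68.12 is 9%.
Additional duty on 4142.68.12 from Junena: +53.5%. Applied ad valorem rate: 9% + 53.5% = 62.5%.
Duty = £167,412.33 × 62.5% = £104,632.71.
Line 3 (8373.67.19, Durara, 447 kg, £3,848.67):
Base rate for 8373.67.19 is 12.5% + £1.49/kg.
Origin Durara qualifies under the Hesesta–Durara agreement and 8373.67.19 is covered: preferential rate 5.5% applies instead.
Duty = £3,848.67 × 5.5% = £211.68.
Total = £132,650.74 + £104,632.71 + £211.68 = £237,495.13.

£237,495.13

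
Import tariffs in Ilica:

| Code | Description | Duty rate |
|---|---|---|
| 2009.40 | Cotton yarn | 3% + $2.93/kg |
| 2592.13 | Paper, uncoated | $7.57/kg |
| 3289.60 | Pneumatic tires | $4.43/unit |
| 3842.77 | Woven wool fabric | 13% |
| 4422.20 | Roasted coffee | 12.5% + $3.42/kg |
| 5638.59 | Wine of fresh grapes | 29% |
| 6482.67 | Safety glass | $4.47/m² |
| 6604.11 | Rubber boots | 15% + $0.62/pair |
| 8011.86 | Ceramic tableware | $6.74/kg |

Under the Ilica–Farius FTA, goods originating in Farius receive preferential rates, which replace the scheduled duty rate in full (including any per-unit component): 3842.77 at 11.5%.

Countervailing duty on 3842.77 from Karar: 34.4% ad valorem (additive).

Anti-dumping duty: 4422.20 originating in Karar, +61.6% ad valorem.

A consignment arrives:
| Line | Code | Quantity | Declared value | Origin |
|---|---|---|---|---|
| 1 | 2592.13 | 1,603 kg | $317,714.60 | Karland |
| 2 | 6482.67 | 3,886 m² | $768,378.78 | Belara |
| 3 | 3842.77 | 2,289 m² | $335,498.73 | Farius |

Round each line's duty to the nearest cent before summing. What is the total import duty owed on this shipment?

$68,087.48

Line 1 (2592.13, Karland, 1,603 kg, $317,714.60):
Base rate for 2592.13 is $7.57/kg.
Duty = 1,603 × $7.57 = $12,134.71.
Line 2 (6482.67, Belara, 3,886 m², $768,378.78):
Base rate for 6482.67 is $4.47/m².
Duty = 3,886 × $4.47 = $17,370.42.
Line 3 (3842.77, Farius, 2,289 m², $335,498.73):
Base rate for 3842.77 is 13%.
Origin Farius qualifies under the Ilica–Farius agreement and 3842.77 is covered: preferential rate 11.5% applies instead.
The additional-duty order on 3842.77 targets Karar, not Farius; it does not apply.
Duty = $335,498.73 × 11.5% = $38,582.35.
Total = $12,134.71 + $17,370.42 + $38,582.35 = $68,087.48.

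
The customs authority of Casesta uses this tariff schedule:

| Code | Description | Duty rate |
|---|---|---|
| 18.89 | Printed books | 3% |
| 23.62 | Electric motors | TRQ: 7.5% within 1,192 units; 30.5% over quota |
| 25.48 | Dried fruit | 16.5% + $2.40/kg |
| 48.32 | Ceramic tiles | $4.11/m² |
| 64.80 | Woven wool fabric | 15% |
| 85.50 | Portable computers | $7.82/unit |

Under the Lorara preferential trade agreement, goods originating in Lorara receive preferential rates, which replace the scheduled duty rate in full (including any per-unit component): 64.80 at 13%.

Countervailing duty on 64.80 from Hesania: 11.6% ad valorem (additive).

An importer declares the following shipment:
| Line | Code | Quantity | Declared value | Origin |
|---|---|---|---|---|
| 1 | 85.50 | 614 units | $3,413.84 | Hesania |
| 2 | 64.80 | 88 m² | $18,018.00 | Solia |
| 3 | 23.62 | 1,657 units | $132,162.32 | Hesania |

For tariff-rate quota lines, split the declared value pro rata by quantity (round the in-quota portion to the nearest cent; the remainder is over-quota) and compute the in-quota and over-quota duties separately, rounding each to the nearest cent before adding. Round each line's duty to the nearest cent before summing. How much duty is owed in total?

Line 1 (85.50, Hesania, 614 units, $3,413.84):
Base rate for 85.50 is $7.82/unit.
Duty = 614 × $7.82 = $4,801.48.
Line 2 (64.80, Solia, 88 m², $18,018.00):
Base rate for 64.80 is 15%.
64.80 has an FTA preferential rate, but origin Solia is not Lorara; base rate stands.
The additional-duty order on 64.80 targets Hesania, not Solia; it does not apply.
Duty = $18,018.00 × 15% = $2,702.70.
Line 3 (23.62, Hesania, 1,657 units, $132,162.32):
Code 23.62 is under a tariff-rate quota (threshold 1,192 units). In-quota: 1,192 units at 7.5%; over-quota: 465 units at 30.5%.
Pro-rata value split: in-quota = $132,162.32 × 1,192/1,657 = $95,073.92; over-quota = $132,162.32 − $95,073.92 = $37,088.40.
In-quota duty = $95,073.92 × 7.5% = $7,130.54. Over-quota duty = $37,088.40 × 30.5% = $11,311.96.
Line duty = $7,130.54 + $11,311.96 = $18,442.50.
Total = $4,801.48 + $2,702.70 + $18,442.50 = $25,946.68.

$25,946.68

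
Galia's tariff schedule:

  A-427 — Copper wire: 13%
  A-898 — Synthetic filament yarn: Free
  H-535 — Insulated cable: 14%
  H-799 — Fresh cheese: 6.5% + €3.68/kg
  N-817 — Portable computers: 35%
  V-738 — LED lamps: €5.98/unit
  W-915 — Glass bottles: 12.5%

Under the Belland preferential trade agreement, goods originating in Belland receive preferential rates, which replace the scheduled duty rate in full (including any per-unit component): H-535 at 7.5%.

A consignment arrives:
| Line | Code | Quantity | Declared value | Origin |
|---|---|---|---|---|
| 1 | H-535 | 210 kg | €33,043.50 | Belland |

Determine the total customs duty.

Line 1 (H-535, Belland, 210 kg, €33,043.50):
Base rate for H-535 is 14%.
Origin Belland qualifies under the Galia–Belland agreement and H-535 is covered: preferential rate 7.5% applies instead.
Duty = €33,043.50 × 7.5% = €2,478.26.

€2,478.26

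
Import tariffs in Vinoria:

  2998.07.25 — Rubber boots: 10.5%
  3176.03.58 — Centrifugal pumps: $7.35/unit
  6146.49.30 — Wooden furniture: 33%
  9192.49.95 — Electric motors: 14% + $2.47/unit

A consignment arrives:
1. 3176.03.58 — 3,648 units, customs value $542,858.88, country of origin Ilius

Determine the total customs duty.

$26,812.80

Line 1 (3176.03.58, Ilius, 3,648 units, $542,858.88):
Base rate for 3176.03.58 is $7.35/unit.
Duty = 3,648 × $7.35 = $26,812.80.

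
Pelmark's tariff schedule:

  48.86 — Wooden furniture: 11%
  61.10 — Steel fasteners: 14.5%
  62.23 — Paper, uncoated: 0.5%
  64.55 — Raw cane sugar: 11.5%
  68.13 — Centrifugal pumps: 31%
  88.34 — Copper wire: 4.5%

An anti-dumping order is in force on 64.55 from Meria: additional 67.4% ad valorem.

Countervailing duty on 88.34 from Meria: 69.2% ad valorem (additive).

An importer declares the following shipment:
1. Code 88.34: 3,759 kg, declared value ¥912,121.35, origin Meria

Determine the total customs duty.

Line 1 (88.34, Meria, 3,759 kg, ¥912,121.35):
Base rate for 88.34 is 4.5%.
Additional duty on 88.34 from Meria: +69.2%. Applied ad valorem rate: 4.5% + 69.2% = 73.7%.
Duty = ¥912,121.35 × 73.7% = ¥672,233.43.

¥672,233.43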